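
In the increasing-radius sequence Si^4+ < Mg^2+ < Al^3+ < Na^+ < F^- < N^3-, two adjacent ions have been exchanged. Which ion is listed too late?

Al^3+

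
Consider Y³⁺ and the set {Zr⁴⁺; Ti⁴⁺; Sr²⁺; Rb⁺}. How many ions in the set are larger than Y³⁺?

Work out protons and electrons: Ti⁴⁺ has 18 e⁻ (Z=22), Zr⁴⁺ has 36 e⁻ (Z=40), Y³⁺ has 36 e⁻ (Z=39), Sr²⁺ has 36 e⁻ (Z=38), Rb⁺ has 36 e⁻ (Z=37). Ti⁴⁺ < Zr⁴⁺ (same group, period 4 vs 5); Zr⁴⁺ < Y³⁺ (both 36 e⁻, Z=40>39); Y³⁺ < Sr²⁺ (both 36 e⁻, Z=39>38); Sr²⁺ < Rb⁺ (isoelectronic, higher Z=38 is smaller).
Ordering all of them (including Y³⁺) by radius gives Ti⁴⁺ < Zr⁴⁺ < Y³⁺ < Sr²⁺ < Rb⁺. So 2 are larger.

2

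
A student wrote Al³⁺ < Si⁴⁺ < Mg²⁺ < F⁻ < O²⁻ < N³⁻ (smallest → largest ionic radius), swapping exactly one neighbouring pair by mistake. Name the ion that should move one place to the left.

Si⁴⁺

The pair Al³⁺, Si⁴⁺ is the wrong way round — both have 10 electrons but Z(Si)=14 > Z(Al)=13, so Si⁴⁺ should be the smaller of the two. All other adjacent pairs agree with periodic trends, so Si⁴⁺ is the misplaced ion.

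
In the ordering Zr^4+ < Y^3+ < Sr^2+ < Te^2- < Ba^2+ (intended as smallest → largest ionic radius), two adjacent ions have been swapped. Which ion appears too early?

Scanning neighbour by neighbour, only Te^2-/Ba^2+ violates a trend: Ba^2+ and Te^2- share 54 electrons; the higher nuclear charge on Ba (Z=56) contracts it more, so Ba^2+ < Te^2-. That makes Te^2- the one sitting a position early relative to where it belongs.

Te^2-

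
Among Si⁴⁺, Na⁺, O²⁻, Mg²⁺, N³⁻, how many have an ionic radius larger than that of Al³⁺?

Each ion has 10 electrons. The ranking follows nuclear charge in reverse — greater Z gives a smaller radius. Si⁴⁺ (Z=14), Al³⁺ (Z=13), Mg²⁺ (Z=12), Na⁺ (Z=11), O²⁻ (Z=8), N³⁻ (Z=7).
Ordering all of them (including Al³⁺) by radius gives Si⁴⁺ < Al³⁺ < Mg²⁺ < Na⁺ < O²⁻ < N³⁻. Count: 4.

4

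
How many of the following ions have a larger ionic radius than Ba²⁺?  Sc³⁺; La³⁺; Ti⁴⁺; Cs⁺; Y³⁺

1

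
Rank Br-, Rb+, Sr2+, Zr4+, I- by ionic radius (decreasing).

I- > Br- > Rb+ > Sr2+ > Zr4+

Electron counts and nuclear charges: Zr4+ (Z=40, 36 e⁻), Sr2+ (Z=38, 36 e⁻), Rb+ (Z=37, 36 e⁻), Br- (Z=35, 36 e⁻), I- (Z=53, 54 e⁻). Zr4+ < Sr2+ (both 36 e⁻, Z=40>38); Sr2+ < Rb+ (both 36 e⁻, Z=38>37); Rb+ < Br- (both 36 e⁻, Z=37>35); Br- < I- (same group, period 4 vs 5).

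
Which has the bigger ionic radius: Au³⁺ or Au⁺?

These are all Au ions. Removing more electrons (higher positive charge) pulls the remaining electrons in closer, so Au³⁺ is smallest and Au⁺ is largest.

Au⁺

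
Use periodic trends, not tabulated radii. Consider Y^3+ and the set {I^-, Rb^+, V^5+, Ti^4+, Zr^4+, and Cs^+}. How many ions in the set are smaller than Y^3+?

3

Work out protons and electrons: V^5+ (Z=23, 18 e⁻), Ti^4+ (Z=22, 18 e⁻), Zr^4+ (Z=40, 36 e⁻), Y^3+ (Z=39, 36 e⁻), Rb^+ (Z=37, 36 e⁻), Cs^+ (Z=55, 54 e⁻), I^- (Z=53, 54 e⁻). V^5+ < Ti^4+ (both 18 e⁻, Z=23>22); Ti^4+ < Zr^4+ (same group, 1 shell fewer); Zr^4+ < Y^3+ (both 36 e⁻, Z=40>39); Y^3+ < Rb^+ (isoelectronic, higher Z=39 is smaller); Rb^+ < Cs^+ (same group, period 5 vs 6); Cs^+ < I^- (both 54 e⁻, Z=55>53).
Placing each against Y^3+: smaller — V^5+, Ti^4+, Zr^4+; larger — Rb^+, Cs^+, I^-. Count: 3.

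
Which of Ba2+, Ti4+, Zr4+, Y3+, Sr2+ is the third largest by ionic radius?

Ti4+ has 18 e⁻ (Z=22), Zr4+ has 36 e⁻ (Z=40), Y3+ has 36 e⁻ (Z=39), Sr2+ has 36 e⁻ (Z=38), Ba2+ has 54 e⁻ (Z=56). Ti4+ < Zr4+ (same group, period 4 vs 5); Zr4+ < Y3+ (isoelectronic, higher Z=40 is smaller); Y3+ < Sr2+ (isoelectronic, higher Z=39 is smaller); Sr2+ < Ba2+ (same group, period 5 vs 6).
Full ascending order: Ti4+ < Zr4+ < Y3+ < Sr2+ < Ba2+. Counting from the largest, position 3 is Y3+.

Y3+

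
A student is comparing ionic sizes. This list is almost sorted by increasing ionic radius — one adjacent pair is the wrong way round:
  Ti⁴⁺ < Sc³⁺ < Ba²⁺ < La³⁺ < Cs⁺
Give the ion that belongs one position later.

Compare adjacent ions: both have 54 electrons but Z(La)=57 > Z(Ba)=56, so La³⁺ should be the smaller of the two — yet in this increasing list Ba²⁺ sits before La³⁺. Nothing else is reversed, so Ba²⁺ should move one place to the right.

Ba²⁺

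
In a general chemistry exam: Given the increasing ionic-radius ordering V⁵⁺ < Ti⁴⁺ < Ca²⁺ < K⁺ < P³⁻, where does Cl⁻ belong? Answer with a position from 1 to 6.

5

Isoelectronic series (18 e⁻ each). Size is set by nuclear charge: more protons means a smaller ion. V⁵⁺ (Z=23), Ti⁴⁺ (Z=22), Ca²⁺ (Z=20), K⁺ (Z=19), Cl⁻ (Z=17), P³⁻ (Z=15).
With Cl⁻ included the full order is V⁵⁺ < Ti⁴⁺ < Ca²⁺ < K⁺ < Cl⁻ < P³⁻, so it takes position 5.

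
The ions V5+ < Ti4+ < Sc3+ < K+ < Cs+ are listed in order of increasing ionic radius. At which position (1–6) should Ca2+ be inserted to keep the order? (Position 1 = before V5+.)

4

Work out protons and electrons: V5+ has 18 e⁻ (Z=23), Ti4+ has 18 e⁻ (Z=22), Sc3+ has 18 e⁻ (Z=21), Ca2+ has 18 e⁻ (Z=20), K+ has 18 e⁻ (Z=19), Cs+ has 54 e⁻ (Z=55). V5+ < Ti4+ (both 18 e⁻, Z=23>22); Ti4+ < Sc3+ (isoelectronic, higher Z=22 is smaller); Sc3+ < Ca2+ (both 18 e⁻, Z=21>20); Ca2+ < K+ (isoelectronic, higher Z=20 is smaller); K+ < Cs+ (same group, period 4 vs 6).
Putting Ca2+ in gives V5+ < Ti4+ < Sc3+ < Ca2+ < K+ < Cs+; it lands at slot 4.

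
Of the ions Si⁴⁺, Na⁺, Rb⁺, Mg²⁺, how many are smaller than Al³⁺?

Si⁴⁺ (Z=14, 10 e⁻), Al³⁺ (Z=13, 10 e⁻), Mg²⁺ (Z=12, 10 e⁻), Na⁺ (Z=11, 10 e⁻), Rb⁺ (Z=37, 36 e⁻). Si⁴⁺ < Al³⁺ (isoelectronic, higher Z=14 is smaller); Al³⁺ < Mg²⁺ (isoelectronic, higher Z=13 is smaller); Mg²⁺ < Na⁺ (both 10 e⁻, Z=12>11); Na⁺ < Rb⁺ (same group, 2 shells fewer).
Relative to Al³⁺, the ions that are smaller are Si⁴⁺. That's 1.

1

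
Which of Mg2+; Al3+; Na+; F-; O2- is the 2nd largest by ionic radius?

F-

All of these have 10 electrons (isoelectronic). With the same electron cloud, the ion with the most protons pulls it in tightest. Nuclear charges: Al3+ (Z=13), Mg2+ (Z=12), Na+ (Z=11), F- (Z=9), O2- (Z=8). Highest Z is smallest.
So the order is Al3+ < Mg2+ < Na+ < F- < O2-; the 2nd-largest ion is F-.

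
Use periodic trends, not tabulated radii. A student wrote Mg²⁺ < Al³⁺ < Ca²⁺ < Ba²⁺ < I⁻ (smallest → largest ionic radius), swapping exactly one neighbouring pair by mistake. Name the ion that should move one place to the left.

Al³⁺

Check each adjacent pair. Mg²⁺ and Al³⁺ are reversed: Al³⁺ and Mg²⁺ share 10 electrons; the higher nuclear charge on Al (Z=13) contracts it more, so Al³⁺ < Mg²⁺. No other neighbouring pair contradicts the periodic trends, so Al³⁺ is the ion listed too late.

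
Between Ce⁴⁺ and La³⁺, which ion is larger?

La³⁺

Each ion has 54 electrons. The ranking follows nuclear charge in reverse — greater Z gives a smaller radius. Ce⁴⁺ (Z=58), La³⁺ (Z=57).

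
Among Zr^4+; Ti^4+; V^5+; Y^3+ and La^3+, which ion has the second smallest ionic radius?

Work out protons and electrons: V^5+ (Z=23, 18 e⁻), Ti^4+ (Z=22, 18 e⁻), Zr^4+ (Z=40, 36 e⁻), Y^3+ (Z=39, 36 e⁻), La^3+ (Z=57, 54 e⁻). V^5+ < Ti^4+ (isoelectronic, higher Z=23 is smaller); Ti^4+ < Zr^4+ (same group, period 4 vs 5); Zr^4+ < Y^3+ (isoelectronic, higher Z=40 is smaller); Y^3+ < La^3+ (same group, 1 shell fewer).
That gives V^5+ < Ti^4+ < Zr^4+ < Y^3+ < La^3+. From the smallest end, number 2 is Ti^4+.

Ti^4+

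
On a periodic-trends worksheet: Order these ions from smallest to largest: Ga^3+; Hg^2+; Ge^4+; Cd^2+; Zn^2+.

Ge^4+ < Ga^3+ < Zn^2+ < Cd^2+ < Hg^2+

Ge^4+: 28 e⁻, Z=32, Ga^3+: 28 e⁻, Z=31, Zn^2+: 28 e⁻, Z=30, Cd^2+: 46 e⁻, Z=48, Hg^2+: 78 e⁻, Z=80. Ge^4+ < Ga^3+ (both 28 e⁻, Z=32>31); Ga^3+ < Zn^2+ (isoelectronic, higher Z=31 is smaller); Zn^2+ < Cd^2+ (same group, period 4 vs 5); Cd^2+ < Hg^2+ (same group, 1 shell fewer).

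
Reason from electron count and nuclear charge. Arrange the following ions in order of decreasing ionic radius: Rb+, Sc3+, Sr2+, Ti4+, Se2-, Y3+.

Work out protons and electrons: Ti4+ (Z=22, 18 e⁻), Sc3+ (Z=21, 18 e⁻), Y3+ (Z=39, 36 e⁻), Sr2+ (Z=38, 36 e⁻), Rb+ (Z=37, 36 e⁻), Se2- (Z=34, 36 e⁻). Ti4+ < Sc3+ (both 18 e⁻, Z=22>21); Sc3+ < Y3+ (same group, period 4 vs 5); Y3+ < Sr2+ (isoelectronic, higher Z=39 is smaller); Sr2+ < Rb+ (isoelectronic, higher Z=38 is smaller); Rb+ < Se2- (isoelectronic, higher Z=37 is smaller).

Se2- > Rb+ > Sr2+ > Y3+ > Sc3+ > Ti4+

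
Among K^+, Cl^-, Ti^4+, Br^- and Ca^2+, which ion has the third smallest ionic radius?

K^+

First list Z and electron count for each: Ti^4+ has 18 e⁻ (Z=22), Ca^2+ has 18 e⁻ (Z=20), K^+ has 18 e⁻ (Z=19), Cl^- has 18 e⁻ (Z=17), Br^- has 36 e⁻ (Z=35). Ti^4+ < Ca^2+ (isoelectronic, higher Z=22 is smaller); Ca^2+ < K^+ (both 18 e⁻, Z=20>19); K^+ < Cl^- (both 18 e⁻, Z=19>17); Cl^- < Br^- (same group, period 3 vs 4).
So the order is Ti^4+ < Ca^2+ < K^+ < Cl^- < Br^-; the 3rd-smallest ion is K^+.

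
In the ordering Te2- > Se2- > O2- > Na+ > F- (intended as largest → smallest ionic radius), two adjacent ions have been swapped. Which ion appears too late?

F-

Compare adjacent ions: both have 10 electrons but Z(Na)=11 > Z(F)=9, so Na+ should be the smaller of the two — yet in this decreasing list Na+ sits before F-. Nothing else is reversed, so F- should move one place to the left.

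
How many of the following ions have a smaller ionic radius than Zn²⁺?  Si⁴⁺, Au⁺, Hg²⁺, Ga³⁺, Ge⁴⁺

Electron counts and nuclear charges: Si⁴⁺ has 10 e⁻ (Z=14), Ge⁴⁺ has 28 e⁻ (Z=32), Ga³⁺ has 28 e⁻ (Z=31), Zn²⁺ has 28 e⁻ (Z=30), Hg²⁺ has 78 e⁻ (Z=80), Au⁺ has 78 e⁻ (Z=79). Si⁴⁺ < Ge⁴⁺ (same group, 1 shell fewer); Ge⁴⁺ < Ga³⁺ (both 28 e⁻, Z=32>31); Ga³⁺ < Zn²⁺ (isoelectronic, higher Z=31 is smaller); Zn²⁺ < Hg²⁺ (same group, 2 shells fewer); Hg²⁺ < Au⁺ (isoelectronic, higher Z=80 is smaller).
Ordering all of them (including Zn²⁺) by radius gives Si⁴⁺ < Ge⁴⁺ < Ga³⁺ < Zn²⁺ < Hg²⁺ < Au⁺. So 3 are smaller.

3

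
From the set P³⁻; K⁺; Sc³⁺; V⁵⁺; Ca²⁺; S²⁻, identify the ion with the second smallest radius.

Sc³⁺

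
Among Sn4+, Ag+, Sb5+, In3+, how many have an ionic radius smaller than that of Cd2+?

3

Each ion has 46 electrons. The ranking follows nuclear charge in reverse — greater Z gives a smaller radius. Sb5+ (Z=51), Sn4+ (Z=50), In3+ (Z=49), Cd2+ (Z=48), Ag+ (Z=47).
Overall: Sb5+ < Sn4+ < In3+ < Cd2+ < Ag+. Cd2+ has 3 below it and 1 above. Count: 3.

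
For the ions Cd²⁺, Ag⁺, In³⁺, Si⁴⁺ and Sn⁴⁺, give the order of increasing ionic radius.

First list Z and electron count for each: Si⁴⁺ (Z=14, 10 e⁻), Sn⁴⁺ (Z=50, 46 e⁻), In³⁺ (Z=49, 46 e⁻), Cd²⁺ (Z=48, 46 e⁻), Ag⁺ (Z=47, 46 e⁻). Si⁴⁺ < Sn⁴⁺ (same group, 2 shells fewer); Sn⁴⁺ < In³⁺ (isoelectronic, higher Z=50 is smaller); In³⁺ < Cd²⁺ (isoelectronic, higher Z=49 is smaller); Cd²⁺ < Ag⁺ (isoelectronic, higher Z=48 is smaller).

Si⁴⁺ < Sn⁴⁺ < In³⁺ < Cd²⁺ < Ag⁺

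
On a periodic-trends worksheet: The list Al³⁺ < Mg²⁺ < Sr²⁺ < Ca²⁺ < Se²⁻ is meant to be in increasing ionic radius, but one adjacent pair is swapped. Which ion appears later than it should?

Scanning neighbour by neighbour, only Sr²⁺/Ca²⁺ violates a trend: both in group 2 with the same charge; Ca²⁺ (period 4) has the smaller radius. That makes Ca²⁺ the one sitting a position late relative to where it belongs.

Ca²⁺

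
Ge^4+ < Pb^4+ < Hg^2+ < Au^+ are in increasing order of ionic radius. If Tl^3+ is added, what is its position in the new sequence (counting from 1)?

Work out protons and electrons: Ge^4+ has 28 e⁻ (Z=32), Pb^4+ has 78 e⁻ (Z=82), Tl^3+ has 78 e⁻ (Z=81), Hg^2+ has 78 e⁻ (Z=80), Au^+ has 78 e⁻ (Z=79). Ge^4+ < Pb^4+ (same group, period 4 vs 6); Pb^4+ < Tl^3+ (both 78 e⁻, Z=82>81); Tl^3+ < Hg^2+ (both 78 e⁻, Z=81>80); Hg^2+ < Au^+ (isoelectronic, higher Z=80 is smaller).
With Tl^3+ included the full order is Ge^4+ < Pb^4+ < Tl^3+ < Hg^2+ < Au^+, so it takes position 3.

3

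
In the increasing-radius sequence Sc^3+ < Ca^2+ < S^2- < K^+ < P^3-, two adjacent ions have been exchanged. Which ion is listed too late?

The pair S^2-, K^+ is the wrong way round — K^+ and S^2- share 18 electrons; the higher nuclear charge on K (Z=19) contracts it more, so K^+ < S^2-. All other adjacent pairs agree with periodic trends, so K^+ is the misplaced ion.

K^+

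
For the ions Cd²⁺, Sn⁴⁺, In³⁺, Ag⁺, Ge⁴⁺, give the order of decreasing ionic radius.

Ag⁺ > Cd²⁺ > In³⁺ > Sn⁴⁺ > Ge⁴⁺

Tabulating Z and e⁻: Ge⁴⁺: 28 e⁻, Z=32, Sn⁴⁺: 46 e⁻, Z=50, In³⁺: 46 e⁻, Z=49, Cd²⁺: 46 e⁻, Z=48, Ag⁺: 46 e⁻, Z=47. Ge⁴⁺ < Sn⁴⁺ (same group, 1 shell fewer); Sn⁴⁺ < In³⁺ (both 46 e⁻, Z=50>49); In³⁺ < Cd²⁺ (both 46 e⁻, Z=49>48); Cd²⁺ < Ag⁺ (isoelectronic, higher Z=48 is smaller).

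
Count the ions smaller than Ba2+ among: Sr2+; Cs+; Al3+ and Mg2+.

Electron counts and nuclear charges: Al3+: 10 e⁻, Z=13, Mg2+: 10 e⁻, Z=12, Sr2+: 36 e⁻, Z=38, Ba2+: 54 e⁻, Z=56, Cs+: 54 e⁻, Z=55. Al3+ < Mg2+ (both 10 e⁻, Z=13>12); Mg2+ < Sr2+ (same group, period 3 vs 5); Sr2+ < Ba2+ (same group, 1 shell fewer); Ba2+ < Cs+ (both 54 e⁻, Z=56>55).
Relative to Ba2+, the ions that are smaller are Al3+, Mg2+, Sr2+. So 3 are smaller.

3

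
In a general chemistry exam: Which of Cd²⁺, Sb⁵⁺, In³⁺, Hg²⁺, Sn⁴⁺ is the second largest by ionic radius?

Cd²⁺

First list Z and electron count for each: Sb⁵⁺ (Z=51, 46 e⁻), Sn⁴⁺ (Z=50, 46 e⁻), In³⁺ (Z=49, 46 e⁻), Cd²⁺ (Z=48, 46 e⁻), Hg²⁺ (Z=80, 78 e⁻). Sb⁵⁺ < Sn⁴⁺ (both 46 e⁻, Z=51>50); Sn⁴⁺ < In³⁺ (both 46 e⁻, Z=50>49); In³⁺ < Cd²⁺ (isoelectronic, higher Z=49 is smaller); Cd²⁺ < Hg²⁺ (same group, period 5 vs 6).
That gives Sb⁵⁺ < Sn⁴⁺ < In³⁺ < Cd²⁺ < Hg²⁺. From the largest end, number 2 is Cd²⁺.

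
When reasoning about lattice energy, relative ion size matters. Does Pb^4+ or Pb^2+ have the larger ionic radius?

Pb^2+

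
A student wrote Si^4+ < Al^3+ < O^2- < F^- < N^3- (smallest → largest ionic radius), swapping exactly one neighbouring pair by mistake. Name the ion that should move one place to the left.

F^-

Scanning neighbour by neighbour, only O^2-/F^- violates a trend: F^- and O^2- share 10 electrons; the higher nuclear charge on F (Z=9) contracts it more, so F^- < O^2-. That makes F^- the one sitting a position late relative to where it belongs.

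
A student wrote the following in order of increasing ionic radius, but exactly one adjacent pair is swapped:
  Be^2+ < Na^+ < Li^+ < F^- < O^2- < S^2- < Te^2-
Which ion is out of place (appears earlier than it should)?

Compare adjacent ions: both in group 1 with the same charge; Li^+ (period 2) has the smaller radius — yet in this increasing list Na^+ sits before Li^+. Nothing else is reversed, so Na^+ should move one place to the right.

Na^+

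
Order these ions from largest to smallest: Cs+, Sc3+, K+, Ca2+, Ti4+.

Work out protons and electrons: Ti4+ has 18 e⁻ (Z=22), Sc3+ has 18 e⁻ (Z=21), Ca2+ has 18 e⁻ (Z=20), K+ has 18 e⁻ (Z=19), Cs+ has 54 e⁻ (Z=55). Ti4+ < Sc3+ (isoelectronic, higher Z=22 is smaller); Sc3+ < Ca2+ (both 18 e⁻, Z=21>20); Ca2+ < K+ (both 18 e⁻, Z=20>19); K+ < Cs+ (same group, 2 shells fewer).

Cs+ > K+ > Ca2+ > Sc3+ > Ti4+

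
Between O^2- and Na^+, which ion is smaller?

Na^+

Each ion has 10 electrons. The ranking follows nuclear charge in reverse — greater Z gives a smaller radius. Na^+ (Z=11), O^2- (Z=8).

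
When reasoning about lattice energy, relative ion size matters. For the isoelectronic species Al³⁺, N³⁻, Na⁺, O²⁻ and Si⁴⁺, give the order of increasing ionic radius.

Si⁴⁺ < Al³⁺ < Na⁺ < O²⁻ < N³⁻

Each ion has 10 electrons. The ranking follows nuclear charge in reverse — greater Z gives a smaller radius. Si⁴⁺ (Z=14), Al³⁺ (Z=13), Na⁺ (Z=11), O²⁻ (Z=8), N³⁻ (Z=7).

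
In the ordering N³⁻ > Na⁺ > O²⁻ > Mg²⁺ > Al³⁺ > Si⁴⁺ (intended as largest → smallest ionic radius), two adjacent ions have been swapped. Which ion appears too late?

O²⁻

Scanning neighbour by neighbour, only Na⁺/O²⁻ violates a trend: Na⁺ and O²⁻ share 10 electrons; the higher nuclear charge on Na (Z=11) contracts it more, so Na⁺ < O²⁻. That makes O²⁻ the one sitting a position late relative to where it belongs.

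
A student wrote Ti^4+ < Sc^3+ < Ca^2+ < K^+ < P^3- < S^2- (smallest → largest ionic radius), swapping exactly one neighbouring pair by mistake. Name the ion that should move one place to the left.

S^2-

Check each adjacent pair. P^3- and S^2- are reversed: both have 18 electrons but Z(S)=16 > Z(P)=15, so S^2- should be the smaller of the two. No other neighbouring pair contradicts the periodic trends, so S^2- is the ion listed too late.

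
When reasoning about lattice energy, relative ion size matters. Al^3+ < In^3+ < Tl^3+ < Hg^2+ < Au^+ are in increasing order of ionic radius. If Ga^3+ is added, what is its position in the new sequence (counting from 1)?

Al^3+ has 10 e⁻ (Z=13), Ga^3+ has 28 e⁻ (Z=31), In^3+ has 46 e⁻ (Z=49), Tl^3+ has 78 e⁻ (Z=81), Hg^2+ has 78 e⁻ (Z=80), Au^+ has 78 e⁻ (Z=79). Al^3+ < Ga^3+ (same group, period 3 vs 4); Ga^3+ < In^3+ (same group, period 4 vs 5); In^3+ < Tl^3+ (same group, period 5 vs 6); Tl^3+ < Hg^2+ (isoelectronic, higher Z=81 is smaller); Hg^2+ < Au^+ (isoelectronic, higher Z=80 is smaller).
Merged order: Al^3+ < Ga^3+ < In^3+ < Tl^3+ < Hg^2+ < Au^+ — Ga^3+ is number 2.

2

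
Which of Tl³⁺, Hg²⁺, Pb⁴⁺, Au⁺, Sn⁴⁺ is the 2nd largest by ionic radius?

Tabulating Z and e⁻: Sn⁴⁺ (Z=50, 46 e⁻), Pb⁴⁺ (Z=82, 78 e⁻), Tl³⁺ (Z=81, 78 e⁻), Hg²⁺ (Z=80, 78 e⁻), Au⁺ (Z=79, 78 e⁻). Sn⁴⁺ < Pb⁴⁺ (same group, 1 shell fewer); Pb⁴⁺ < Tl³⁺ (isoelectronic, higher Z=82 is smaller); Tl³⁺ < Hg²⁺ (isoelectronic, higher Z=81 is smaller); Hg²⁺ < Au⁺ (isoelectronic, higher Z=80 is smaller).
Ordering: Sn⁴⁺ < Pb⁴⁺ < Tl³⁺ < Hg²⁺ < Au⁺. The 2nd largest is Hg²⁺.

Hg²⁺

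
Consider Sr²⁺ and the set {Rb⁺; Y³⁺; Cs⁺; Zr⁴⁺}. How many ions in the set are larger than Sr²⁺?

Zr⁴⁺ (Z=40, 36 e⁻), Y³⁺ (Z=39, 36 e⁻), Sr²⁺ (Z=38, 36 e⁻), Rb⁺ (Z=37, 36 e⁻), Cs⁺ (Z=55, 54 e⁻). Zr⁴⁺ < Y³⁺ (isoelectronic, higher Z=40 is smaller); Y³⁺ < Sr²⁺ (both 36 e⁻, Z=39>38); Sr²⁺ < Rb⁺ (both 36 e⁻, Z=38>37); Rb⁺ < Cs⁺ (same group, period 5 vs 6).
Overall: Zr⁴⁺ < Y³⁺ < Sr²⁺ < Rb⁺ < Cs⁺. Sr²⁺ has 2 below it and 2 above. Count: 2.

2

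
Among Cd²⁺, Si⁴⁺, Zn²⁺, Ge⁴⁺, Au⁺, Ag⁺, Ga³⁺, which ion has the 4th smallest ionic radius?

Work out protons and electrons: Si⁴⁺ (Z=14, 10 e⁻), Ge⁴⁺ (Z=32, 28 e⁻), Ga³⁺ (Z=31, 28 e⁻), Zn²⁺ (Z=30, 28 e⁻), Cd²⁺ (Z=48, 46 e⁻), Ag⁺ (Z=47, 46 e⁻), Au⁺ (Z=79, 78 e⁻). Si⁴⁺ < Ge⁴⁺ (same group, 1 shell fewer); Ge⁴⁺ < Ga³⁺ (both 28 e⁻, Z=32>31); Ga³⁺ < Zn²⁺ (both 28 e⁻, Z=31>30); Zn²⁺ < Cd²⁺ (same group, 1 shell fewer); Cd²⁺ < Ag⁺ (isoelectronic, higher Z=48 is smaller); Ag⁺ < Au⁺ (same group, period 5 vs 6).
So the order is Si⁴⁺ < Ge⁴⁺ < Ga³⁺ < Zn²⁺ < Cd²⁺ < Ag⁺ < Au⁺; the 4th-smallest ion is Zn²⁺.

Zn²⁺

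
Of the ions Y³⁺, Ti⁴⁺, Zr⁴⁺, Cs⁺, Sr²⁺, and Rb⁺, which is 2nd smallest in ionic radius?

Ti⁴⁺ (Z=22, 18 e⁻), Zr⁴⁺ (Z=40, 36 e⁻), Y³⁺ (Z=39, 36 e⁻), Sr²⁺ (Z=38, 36 e⁻), Rb⁺ (Z=37, 36 e⁻), Cs⁺ (Z=55, 54 e⁻). Ti⁴⁺ < Zr⁴⁺ (same group, 1 shell fewer); Zr⁴⁺ < Y³⁺ (both 36 e⁻, Z=40>39); Y³⁺ < Sr²⁺ (isoelectronic, higher Z=39 is smaller); Sr²⁺ < Rb⁺ (both 36 e⁻, Z=38>37); Rb⁺ < Cs⁺ (same group, period 5 vs 6).
Ordering: Ti⁴⁺ < Zr⁴⁺ < Y³⁺ < Sr²⁺ < Rb⁺ < Cs⁺. The 2nd smallest is Zr⁴⁺.

Zr⁴⁺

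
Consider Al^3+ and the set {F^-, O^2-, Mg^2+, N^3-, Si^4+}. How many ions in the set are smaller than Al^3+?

1

These species are isoelectronic with 10 electrons. The only difference is the number of protons: Si^4+ (Z=14), Al^3+ (Z=13), Mg^2+ (Z=12), F^- (Z=9), O^2- (Z=8), N^3- (Z=7). The strongest nuclear pull (Si^4+) gives the smallest ion.
Ordering all of them (including Al^3+) by radius gives Si^4+ < Al^3+ < Mg^2+ < F^- < O^2- < N^3-. So 1 is smaller.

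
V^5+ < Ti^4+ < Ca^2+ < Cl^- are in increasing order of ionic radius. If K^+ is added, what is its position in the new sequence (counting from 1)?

4

Isoelectronic series (18 e⁻ each). Size is set by nuclear charge: more protons means a smaller ion. V^5+ (Z=23), Ti^4+ (Z=22), Ca^2+ (Z=20), K^+ (Z=19), Cl^- (Z=17).
Putting K^+ in gives V^5+ < Ti^4+ < Ca^2+ < K^+ < Cl^-; it lands at slot 4.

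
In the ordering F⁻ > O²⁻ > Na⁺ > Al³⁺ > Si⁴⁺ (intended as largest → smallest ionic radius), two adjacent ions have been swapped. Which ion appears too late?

The pair F⁻, O²⁻ is the wrong way round — they are isoelectronic (10 e⁻) and F has more protons than O (9 vs 8), making F⁻ smaller. All other adjacent pairs agree with periodic trends, so O²⁻ is the misplaced ion.

O²⁻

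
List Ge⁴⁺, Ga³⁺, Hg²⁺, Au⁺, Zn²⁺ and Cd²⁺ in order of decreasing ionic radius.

Au⁺ > Hg²⁺ > Cd²⁺ > Zn²⁺ > Ga³⁺ > Ge⁴⁺

First list Z and electron count for each: Ge⁴⁺ has 28 e⁻ (Z=32), Ga³⁺ has 28 e⁻ (Z=31), Zn²⁺ has 28 e⁻ (Z=30), Cd²⁺ has 46 e⁻ (Z=48), Hg²⁺ has 78 e⁻ (Z=80), Au⁺ has 78 e⁻ (Z=79). Ge⁴⁺ < Ga³⁺ (isoelectronic, higher Z=32 is smaller); Ga³⁺ < Zn²⁺ (isoelectronic, higher Z=31 is smaller); Zn²⁺ < Cd²⁺ (same group, period 4 vs 5); Cd²⁺ < Hg²⁺ (same group, period 5 vs 6); Hg²⁺ < Au⁺ (isoelectronic, higher Z=80 is smaller).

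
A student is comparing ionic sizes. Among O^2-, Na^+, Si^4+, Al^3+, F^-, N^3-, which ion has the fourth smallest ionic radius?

F^-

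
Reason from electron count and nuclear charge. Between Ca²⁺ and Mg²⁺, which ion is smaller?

Mg²⁺

All are in the same group with charge +2. Radius grows down the group as n (the outermost shell) increases.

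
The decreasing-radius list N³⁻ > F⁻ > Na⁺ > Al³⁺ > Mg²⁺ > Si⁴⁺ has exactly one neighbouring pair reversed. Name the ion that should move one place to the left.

Mg²⁺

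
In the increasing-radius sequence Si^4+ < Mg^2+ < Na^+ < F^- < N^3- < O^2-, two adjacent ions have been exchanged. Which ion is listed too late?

O^2-

Compare adjacent ions: both have 10 electrons but Z(O)=8 > Z(N)=7, so O^2- should be the smaller of the two — yet in this increasing list N^3- sits before O^2-. Nothing else is reversed, so O^2- should move one place to the left.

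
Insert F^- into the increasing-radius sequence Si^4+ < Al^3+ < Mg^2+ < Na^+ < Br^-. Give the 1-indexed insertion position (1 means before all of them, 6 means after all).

Si^4+: 10 e⁻, Z=14, Al^3+: 10 e⁻, Z=13, Mg^2+: 10 e⁻, Z=12, Na^+: 10 e⁻, Z=11, F^-: 10 e⁻, Z=9, Br^-: 36 e⁻, Z=35. Si^4+ < Al^3+ (isoelectronic, higher Z=14 is smaller); Al^3+ < Mg^2+ (both 10 e⁻, Z=13>12); Mg^2+ < Na^+ (isoelectronic, higher Z=12 is smaller); Na^+ < F^- (both 10 e⁻, Z=11>9); F^- < Br^- (same group, period 2 vs 4).
Merged order: Si^4+ < Al^3+ < Mg^2+ < Na^+ < F^- < Br^- — F^- is number 5.

5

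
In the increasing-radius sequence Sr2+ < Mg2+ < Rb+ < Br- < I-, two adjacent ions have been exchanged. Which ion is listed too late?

Mg2+

Check each adjacent pair. Sr2+ and Mg2+ are reversed: same group and charge — period 3 sits above period 5, so Mg2+ is smaller. No other neighbouring pair contradicts the periodic trends, so Mg2+ is the ion listed too late.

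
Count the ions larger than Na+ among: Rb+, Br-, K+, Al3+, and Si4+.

Electron counts and nuclear charges: Si4+: 10 e⁻, Z=14, Al3+: 10 e⁻, Z=13, Na+: 10 e⁻, Z=11, K+: 18 e⁻, Z=19, Rb+: 36 e⁻, Z=37, Br-: 36 e⁻, Z=35. Si4+ < Al3+ (both 10 e⁻, Z=14>13); Al3+ < Na+ (isoelectronic, higher Z=13 is smaller); Na+ < K+ (same group, 1 shell fewer); K+ < Rb+ (same group, period 4 vs 5); Rb+ < Br- (both 36 e⁻, Z=37>35).
Placing each against Na+: smaller — Si4+, Al3+; larger — K+, Rb+, Br-. So 3 are larger.

3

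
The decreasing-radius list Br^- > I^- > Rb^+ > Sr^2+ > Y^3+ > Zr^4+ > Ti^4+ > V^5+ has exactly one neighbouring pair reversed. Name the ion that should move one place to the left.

I^-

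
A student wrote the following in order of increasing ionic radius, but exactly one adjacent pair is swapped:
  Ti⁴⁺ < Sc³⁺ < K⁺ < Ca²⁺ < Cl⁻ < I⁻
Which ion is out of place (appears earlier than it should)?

Scanning neighbour by neighbour, only K⁺/Ca²⁺ violates a trend: they are isoelectronic (18 e⁻) and Ca has more protons than K (20 vs 19), making Ca²⁺ smaller. That makes K⁺ the one sitting a position early relative to where it belongs.

K⁺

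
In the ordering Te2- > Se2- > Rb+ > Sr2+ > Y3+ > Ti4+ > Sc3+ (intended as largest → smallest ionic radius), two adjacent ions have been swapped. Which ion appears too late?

Scanning neighbour by neighbour, only Ti4+/Sc3+ violates a trend: Ti4+ and Sc3+ share 18 electrons; the higher nuclear charge on Ti (Z=22) contracts it more, so Ti4+ < Sc3+. That makes Sc3+ the one sitting a position late relative to where it belongs.

Sc3+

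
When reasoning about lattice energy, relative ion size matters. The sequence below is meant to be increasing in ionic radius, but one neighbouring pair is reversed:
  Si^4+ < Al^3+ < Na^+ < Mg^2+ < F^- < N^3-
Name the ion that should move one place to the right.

The pair Na^+, Mg^2+ is the wrong way round — they are isoelectronic (10 e⁻) and Mg has more protons than Na (12 vs 11), making Mg^2+ smaller. All other adjacent pairs agree with periodic trends, so Na^+ is the misplaced ion.

Na^+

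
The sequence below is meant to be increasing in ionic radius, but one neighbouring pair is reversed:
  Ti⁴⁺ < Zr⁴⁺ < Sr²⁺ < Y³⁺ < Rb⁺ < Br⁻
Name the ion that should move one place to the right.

The pair Sr²⁺, Y³⁺ is the wrong way round — both have 36 electrons but Z(Y)=39 > Z(Sr)=38, so Y³⁺ should be the smaller of the two. All other adjacent pairs agree with periodic trends, so Sr²⁺ is the misplaced ion.

Sr²⁺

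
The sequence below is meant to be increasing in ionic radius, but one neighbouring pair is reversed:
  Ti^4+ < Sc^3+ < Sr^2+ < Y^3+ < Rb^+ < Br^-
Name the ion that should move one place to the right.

Check each adjacent pair. Sr^2+ and Y^3+ are reversed: they are isoelectronic (36 e⁻) and Y has more protons than Sr (39 vs 38), making Y^3+ smaller. No other neighbouring pair contradicts the periodic trends, so Sr^2+ is the ion listed too early.

Sr^2+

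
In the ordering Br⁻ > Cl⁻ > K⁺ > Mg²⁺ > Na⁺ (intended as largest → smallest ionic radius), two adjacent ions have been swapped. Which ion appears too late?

Na⁺

Scanning neighbour by neighbour, only Mg²⁺/Na⁺ violates a trend: they are isoelectronic (10 e⁻) and Mg has more protons than Na (12 vs 11), making Mg²⁺ smaller. That makes Na⁺ the one sitting a position late relative to where it belongs.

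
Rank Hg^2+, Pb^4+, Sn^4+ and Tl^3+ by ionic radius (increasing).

First list Z and electron count for each: Sn^4+ (Z=50, 46 e⁻), Pb^4+ (Z=82, 78 e⁻), Tl^3+ (Z=81, 78 e⁻), Hg^2+ (Z=80, 78 e⁻). Sn^4+ < Pb^4+ (same group, period 5 vs 6); Pb^4+ < Tl^3+ (isoelectronic, higher Z=82 is smaller); Tl^3+ < Hg^2+ (isoelectronic, higher Z=81 is smaller).

Sn^4+ < Pb^4+ < Tl^3+ < Hg^2+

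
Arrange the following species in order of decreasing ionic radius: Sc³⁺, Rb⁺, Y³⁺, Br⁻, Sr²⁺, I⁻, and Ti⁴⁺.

I⁻ > Br⁻ > Rb⁺ > Sr²⁺ > Y³⁺ > Sc³⁺ > Ti⁴⁺

Work out protons and electrons: Ti⁴⁺ has 18 e⁻ (Z=22), Sc³⁺ has 18 e⁻ (Z=21), Y³⁺ has 36 e⁻ (Z=39), Sr²⁺ has 36 e⁻ (Z=38), Rb⁺ has 36 e⁻ (Z=37), Br⁻ has 36 e⁻ (Z=35), I⁻ has 54 e⁻ (Z=53). Ti⁴⁺ < Sc³⁺ (both 18 e⁻, Z=22>21); Sc³⁺ < Y³⁺ (same group, 1 shell fewer); Y³⁺ < Sr²⁺ (both 36 e⁻, Z=39>38); Sr²⁺ < Rb⁺ (isoelectronic, higher Z=38 is smaller); Rb⁺ < Br⁻ (both 36 e⁻, Z=37>35); Br⁻ < I⁻ (same group, 1 shell fewer).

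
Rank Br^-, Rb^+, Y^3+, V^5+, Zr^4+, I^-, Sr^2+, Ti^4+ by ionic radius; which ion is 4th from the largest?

V^5+: 18 e⁻, Z=23, Ti^4+: 18 e⁻, Z=22, Zr^4+: 36 e⁻, Z=40, Y^3+: 36 e⁻, Z=39, Sr^2+: 36 e⁻, Z=38, Rb^+: 36 e⁻, Z=37, Br^-: 36 e⁻, Z=35, I^-: 54 e⁻, Z=53. V^5+ < Ti^4+ (isoelectronic, higher Z=23 is smaller); Ti^4+ < Zr^4+ (same group, 1 shell fewer); Zr^4+ < Y^3+ (isoelectronic, higher Z=40 is smaller); Y^3+ < Sr^2+ (isoelectronic, higher Z=39 is smaller); Sr^2+ < Rb^+ (isoelectronic, higher Z=38 is smaller); Rb^+ < Br^- (isoelectronic, higher Z=37 is smaller); Br^- < I^- (same group, 1 shell fewer).
Full ascending order: V^5+ < Ti^4+ < Zr^4+ < Y^3+ < Sr^2+ < Rb^+ < Br^- < I^-. Counting from the largest, position 4 is Sr^2+.

Sr^2+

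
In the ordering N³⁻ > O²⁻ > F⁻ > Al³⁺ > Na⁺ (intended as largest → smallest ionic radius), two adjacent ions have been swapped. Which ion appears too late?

Check each adjacent pair. Al³⁺ and Na⁺ are reversed: they are isoelectronic (10 e⁻) and Al has more protons than Na (13 vs 11), making Al³⁺ smaller. No other neighbouring pair contradicts the periodic trends, so Na⁺ is the ion listed too late.

Na⁺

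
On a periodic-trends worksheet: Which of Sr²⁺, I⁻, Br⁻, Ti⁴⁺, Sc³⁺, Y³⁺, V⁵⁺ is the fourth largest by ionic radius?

First list Z and electron count for each: V⁵⁺ (Z=23, 18 e⁻), Ti⁴⁺ (Z=22, 18 e⁻), Sc³⁺ (Z=21, 18 e⁻), Y³⁺ (Z=39, 36 e⁻), Sr²⁺ (Z=38, 36 e⁻), Br⁻ (Z=35, 36 e⁻), I⁻ (Z=53, 54 e⁻). V⁵⁺ < Ti⁴⁺ (both 18 e⁻, Z=23>22); Ti⁴⁺ < Sc³⁺ (both 18 e⁻, Z=22>21); Sc³⁺ < Y³⁺ (same group, period 4 vs 5); Y³⁺ < Sr²⁺ (both 36 e⁻, Z=39>38); Sr²⁺ < Br⁻ (isoelectronic, higher Z=38 is smaller); Br⁻ < I⁻ (same group, 1 shell fewer).
That gives V⁵⁺ < Ti⁴⁺ < Sc³⁺ < Y³⁺ < Sr²⁺ < Br⁻ < I⁻. From the largest end, number 4 is Y³⁺.

Y³⁺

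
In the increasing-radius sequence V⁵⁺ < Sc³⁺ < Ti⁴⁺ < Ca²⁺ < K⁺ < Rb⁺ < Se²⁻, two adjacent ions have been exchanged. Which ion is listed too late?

Ti⁴⁺

Check each adjacent pair. Sc³⁺ and Ti⁴⁺ are reversed: Ti⁴⁺ and Sc³⁺ share 18 electrons; the higher nuclear charge on Ti (Z=22) contracts it more, so Ti⁴⁺ < Sc³⁺. No other neighbouring pair contradicts the periodic trends, so Ti⁴⁺ is the ion listed too late.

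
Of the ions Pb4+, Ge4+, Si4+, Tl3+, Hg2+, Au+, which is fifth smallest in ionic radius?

Si4+: 10 e⁻, Z=14, Ge4+: 28 e⁻, Z=32, Pb4+: 78 e⁻, Z=82, Tl3+: 78 e⁻, Z=81, Hg2+: 78 e⁻, Z=80, Au+: 78 e⁻, Z=79. Si4+ < Ge4+ (same group, period 3 vs 4); Ge4+ < Pb4+ (same group, period 4 vs 6); Pb4+ < Tl3+ (both 78 e⁻, Z=82>81); Tl3+ < Hg2+ (isoelectronic, higher Z=81 is smaller); Hg2+ < Au+ (both 78 e⁻, Z=80>79).
That gives Si4+ < Ge4+ < Pb4+ < Tl3+ < Hg2+ < Au+. From the smallest end, number 5 is Hg2+.

Hg2+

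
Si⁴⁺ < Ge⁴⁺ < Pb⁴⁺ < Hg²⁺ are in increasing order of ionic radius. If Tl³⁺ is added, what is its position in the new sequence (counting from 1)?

Work out protons and electrons: Si⁴⁺ (Z=14, 10 e⁻), Ge⁴⁺ (Z=32, 28 e⁻), Pb⁴⁺ (Z=82, 78 e⁻), Tl³⁺ (Z=81, 78 e⁻), Hg²⁺ (Z=80, 78 e⁻). Si⁴⁺ < Ge⁴⁺ (same group, 1 shell fewer); Ge⁴⁺ < Pb⁴⁺ (same group, 2 shells fewer); Pb⁴⁺ < Tl³⁺ (both 78 e⁻, Z=82>81); Tl³⁺ < Hg²⁺ (both 78 e⁻, Z=81>80).
The complete sequence is Si⁴⁺ < Ge⁴⁺ < Pb⁴⁺ < Tl³⁺ < Hg²⁺. Tl³⁺ sits at position 4.

4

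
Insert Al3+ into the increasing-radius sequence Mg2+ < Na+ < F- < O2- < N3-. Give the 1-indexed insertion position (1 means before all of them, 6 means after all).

These species are isoelectronic with 10 electrons. The only difference is the number of protons: Al3+ (Z=13), Mg2+ (Z=12), Na+ (Z=11), F- (Z=9), O2- (Z=8), N3- (Z=7). The strongest nuclear pull (Al3+) gives the smallest ion.
With Al3+ included the full order is Al3+ < Mg2+ < Na+ < F- < O2- < N3-, so it takes position 1.

1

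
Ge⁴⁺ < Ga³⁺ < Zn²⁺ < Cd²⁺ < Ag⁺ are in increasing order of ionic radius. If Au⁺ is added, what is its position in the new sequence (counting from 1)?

Ge⁴⁺ (Z=32, 28 e⁻), Ga³⁺ (Z=31, 28 e⁻), Zn²⁺ (Z=30, 28 e⁻), Cd²⁺ (Z=48, 46 e⁻), Ag⁺ (Z=47, 46 e⁻), Au⁺ (Z=79, 78 e⁻). Ge⁴⁺ < Ga³⁺ (both 28 e⁻, Z=32>31); Ga³⁺ < Zn²⁺ (both 28 e⁻, Z=31>30); Zn²⁺ < Cd²⁺ (same group, 1 shell fewer); Cd²⁺ < Ag⁺ (isoelectronic, higher Z=48 is smaller); Ag⁺ < Au⁺ (same group, period 5 vs 6).
With Au⁺ included the full order is Ge⁴⁺ < Ga³⁺ < Zn²⁺ < Cd²⁺ < Ag⁺ < Au⁺, so it takes position 6.

6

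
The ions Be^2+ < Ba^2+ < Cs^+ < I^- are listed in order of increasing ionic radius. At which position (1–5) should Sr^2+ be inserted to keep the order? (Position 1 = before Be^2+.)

2

Tabulating Z and e⁻: Be^2+ (Z=4, 2 e⁻), Sr^2+ (Z=38, 36 e⁻), Ba^2+ (Z=56, 54 e⁻), Cs^+ (Z=55, 54 e⁻), I^- (Z=53, 54 e⁻). Be^2+ < Sr^2+ (same group, 3 shells fewer); Sr^2+ < Ba^2+ (same group, 1 shell fewer); Ba^2+ < Cs^+ (isoelectronic, higher Z=56 is smaller); Cs^+ < I^- (both 54 e⁻, Z=55>53).
With Sr^2+ included the full order is Be^2+ < Sr^2+ < Ba^2+ < Cs^+ < I^-, so it takes position 2.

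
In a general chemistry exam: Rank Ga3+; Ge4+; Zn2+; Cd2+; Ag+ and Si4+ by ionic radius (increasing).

Si4+ < Ge4+ < Ga3+ < Zn2+ < Cd2+ < Ag+

Electron counts and nuclear charges: Si4+ (Z=14, 10 e⁻), Ge4+ (Z=32, 28 e⁻), Ga3+ (Z=31, 28 e⁻), Zn2+ (Z=30, 28 e⁻), Cd2+ (Z=48, 46 e⁻), Ag+ (Z=47, 46 e⁻). Si4+ < Ge4+ (same group, period 3 vs 4); Ge4+ < Ga3+ (isoelectronic, higher Z=32 is smaller); Ga3+ < Zn2+ (isoelectronic, higher Z=31 is smaller); Zn2+ < Cd2+ (same group, 1 shell fewer); Cd2+ < Ag+ (isoelectronic, higher Z=48 is smaller).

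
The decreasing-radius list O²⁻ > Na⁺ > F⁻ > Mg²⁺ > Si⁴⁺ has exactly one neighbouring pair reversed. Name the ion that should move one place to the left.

The pair Na⁺, F⁻ is the wrong way round — Na⁺ and F⁻ share 10 electrons; the higher nuclear charge on Na (Z=11) contracts it more, so Na⁺ < F⁻. All other adjacent pairs agree with periodic trends, so F⁻ is the misplaced ion.

F⁻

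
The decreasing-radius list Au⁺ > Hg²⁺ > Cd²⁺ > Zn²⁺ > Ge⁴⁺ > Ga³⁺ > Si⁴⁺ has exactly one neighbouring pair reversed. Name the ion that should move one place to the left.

Ga³⁺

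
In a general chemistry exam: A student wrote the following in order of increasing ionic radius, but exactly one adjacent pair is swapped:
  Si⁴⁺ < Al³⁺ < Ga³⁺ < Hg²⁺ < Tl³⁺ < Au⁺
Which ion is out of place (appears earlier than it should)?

Compare adjacent ions: they are isoelectronic (78 e⁻) and Tl has more protons than Hg (81 vs 80), making Tl³⁺ smaller — yet in this increasing list Hg²⁺ sits before Tl³⁺. Nothing else is reversed, so Hg²⁺ should move one place to the right.

Hg²⁺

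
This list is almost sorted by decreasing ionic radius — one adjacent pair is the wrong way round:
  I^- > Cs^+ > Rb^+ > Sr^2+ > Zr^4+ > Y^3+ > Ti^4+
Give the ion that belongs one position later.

Zr^4+

Scanning neighbour by neighbour, only Zr^4+/Y^3+ violates a trend: both have 36 electrons but Z(Zr)=40 > Z(Y)=39, so Zr^4+ should be the smaller of the two. That makes Zr^4+ the one sitting a position early relative to where it belongs.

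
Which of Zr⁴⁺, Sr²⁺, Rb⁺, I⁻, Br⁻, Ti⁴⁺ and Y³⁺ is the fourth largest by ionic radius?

Sr²⁺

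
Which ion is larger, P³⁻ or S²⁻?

P³⁻

Isoelectronic series (18 e⁻ each). Size is set by nuclear charge: more protons means a smaller ion. S²⁻ (Z=16), P³⁻ (Z=15).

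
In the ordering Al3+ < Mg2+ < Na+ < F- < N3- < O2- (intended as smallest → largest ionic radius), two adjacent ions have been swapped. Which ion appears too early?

N3-

Check each adjacent pair. N3- and O2- are reversed: O2- and N3- share 10 electrons; the higher nuclear charge on O (Z=8) contracts it more, so O2- < N3-. No other neighbouring pair contradicts the periodic trends, so N3- is the ion listed too early.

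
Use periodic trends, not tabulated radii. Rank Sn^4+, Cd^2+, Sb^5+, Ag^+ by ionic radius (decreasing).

Ag^+ > Cd^2+ > Sn^4+ > Sb^5+

These species are isoelectronic with 46 electrons. The only difference is the number of protons: Sb^5+ (Z=51), Sn^4+ (Z=50), Cd^2+ (Z=48), Ag^+ (Z=47). The strongest nuclear pull (Sb^5+) gives the smallest ion.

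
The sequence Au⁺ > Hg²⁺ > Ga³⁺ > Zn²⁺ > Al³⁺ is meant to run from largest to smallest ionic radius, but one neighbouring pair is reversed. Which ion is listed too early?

Ga³⁺

Scanning neighbour by neighbour, only Ga³⁺/Zn²⁺ violates a trend: they are isoelectronic (28 e⁻) and Ga has more protons than Zn (31 vs 30), making Ga³⁺ smaller. That makes Ga³⁺ the one sitting a position early relative to where it belongs.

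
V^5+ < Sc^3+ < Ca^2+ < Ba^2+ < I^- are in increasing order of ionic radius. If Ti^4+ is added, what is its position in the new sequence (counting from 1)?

First list Z and electron count for each: V^5+: 18 e⁻, Z=23, Ti^4+: 18 e⁻, Z=22, Sc^3+: 18 e⁻, Z=21, Ca^2+: 18 e⁻, Z=20, Ba^2+: 54 e⁻, Z=56, I^-: 54 e⁻, Z=53. V^5+ < Ti^4+ (isoelectronic, higher Z=23 is smaller); Ti^4+ < Sc^3+ (isoelectronic, higher Z=22 is smaller); Sc^3+ < Ca^2+ (both 18 e⁻, Z=21>20); Ca^2+ < Ba^2+ (same group, 2 shells fewer); Ba^2+ < I^- (both 54 e⁻, Z=56>53).
Merged order: V^5+ < Ti^4+ < Sc^3+ < Ca^2+ < Ba^2+ < I^- — Ti^4+ is number 2.

2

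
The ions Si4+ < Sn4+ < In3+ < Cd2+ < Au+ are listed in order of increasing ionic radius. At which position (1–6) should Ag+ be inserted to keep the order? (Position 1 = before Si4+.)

Si4+: 10 e⁻, Z=14, Sn4+: 46 e⁻, Z=50, In3+: 46 e⁻, Z=49, Cd2+: 46 e⁻, Z=48, Ag+: 46 e⁻, Z=47, Au+: 78 e⁻, Z=79. Si4+ < Sn4+ (same group, period 3 vs 5); Sn4+ < In3+ (both 46 e⁻, Z=50>49); In3+ < Cd2+ (isoelectronic, higher Z=49 is smaller); Cd2+ < Ag+ (both 46 e⁻, Z=48>47); Ag+ < Au+ (same group, 1 shell fewer).
Merged order: Si4+ < Sn4+ < In3+ < Cd2+ < Ag+ < Au+ — Ag+ is number 5.

5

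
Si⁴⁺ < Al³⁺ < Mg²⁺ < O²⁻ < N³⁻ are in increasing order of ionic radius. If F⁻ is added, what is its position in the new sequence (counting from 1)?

Each ion has 10 electrons. The ranking follows nuclear charge in reverse — greater Z gives a smaller radius. Si⁴⁺ (Z=14), Al³⁺ (Z=13), Mg²⁺ (Z=12), F⁻ (Z=9), O²⁻ (Z=8), N³⁻ (Z=7).
The complete sequence is Si⁴⁺ < Al³⁺ < Mg²⁺ < F⁻ < O²⁻ < N³⁻. F⁻ sits at position 4.

4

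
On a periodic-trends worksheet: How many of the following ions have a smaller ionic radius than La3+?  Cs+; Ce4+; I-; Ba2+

Each ion has 54 electrons. The ranking follows nuclear charge in reverse — greater Z gives a smaller radius. Ce4+ (Z=58), La3+ (Z=57), Ba2+ (Z=56), Cs+ (Z=55), I- (Z=53).
Overall: Ce4+ < La3+ < Ba2+ < Cs+ < I-. La3+ has 1 below it and 3 above. That's 1.

1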